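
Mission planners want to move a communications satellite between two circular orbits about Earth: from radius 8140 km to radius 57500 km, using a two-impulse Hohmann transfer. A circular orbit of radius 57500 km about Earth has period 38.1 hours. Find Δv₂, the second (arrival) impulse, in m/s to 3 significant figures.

Δv₂ = 1320 m/s

From Kepler's third law T² = 4π²r³/μ at r = 57500 km, T = 38.1 hours = 38.1 × 3600 s = 1.3716×10^5 s: μ = 4π²r³/T² = 3.98941×10^5 km³/s².
The Hohmann ellipse has a_t = (r₁ + r₂)/2 = 32820 km.
On the circular orbit at r = 57500 km, v_c = √(μ/r) = 2.634 km/s.
Vis-viva on the transfer ellipse at r = 57500 km gives v_t = √[μ(2/r − 1/a_t)] = 1.312 km/s.
Δv₂ = |v_t − v_c| = |1.312 − 2.634| = 1.322 km/s.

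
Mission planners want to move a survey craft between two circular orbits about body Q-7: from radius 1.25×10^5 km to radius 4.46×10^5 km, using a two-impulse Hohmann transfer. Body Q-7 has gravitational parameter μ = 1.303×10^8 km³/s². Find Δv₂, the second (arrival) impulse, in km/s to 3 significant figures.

The Hohmann ellipse has a_t = (r₁ + r₂)/2 = 2.855×10^5 km.
On the circular orbit at r = 4.460×10^5 km, v_c = √(μ/r) = 17.0925 km/s.
Vis-viva on the transfer ellipse at r = 4.460×10^5 km gives v_t = √[μ(2/r − 1/a_t)] = 11.3098 km/s.
Δv₂ = |v_t − v_c| = |11.3098 − 17.0925| = 5.783 km/s.

Δv₂ = 5.78 km/s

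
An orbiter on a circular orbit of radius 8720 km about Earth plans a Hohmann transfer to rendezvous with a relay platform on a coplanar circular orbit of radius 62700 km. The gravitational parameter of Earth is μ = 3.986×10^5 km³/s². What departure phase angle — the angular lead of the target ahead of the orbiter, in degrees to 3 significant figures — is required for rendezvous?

φ = 103°

The Hohmann ellipse has a_t = (r₁ + r₂)/2 = 35710 km.
Transfer time t = π√(a_t³/μ) = 33580 s.
The target's mean motion on its circular orbit is ω₂ = √(μ/r₂³) = 4.021×10^-5 rad/s.
Angle swept by the target during transfer: ω₂·t = 1.3503 rad = 77.37°.
The orbiter traverses 180° on the transfer ellipse, so the target must lead by 180° − 77.37° = 103°.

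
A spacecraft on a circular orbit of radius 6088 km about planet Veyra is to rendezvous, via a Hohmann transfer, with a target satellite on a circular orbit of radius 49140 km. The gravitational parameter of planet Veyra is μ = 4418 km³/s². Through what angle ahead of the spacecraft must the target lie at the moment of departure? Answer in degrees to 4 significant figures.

Transfer-ellipse semi-major axis a_t = (r₁ + r₂)/2 = (6088 + 49140)/2 = 27614 km.
The half-period of the transfer ellipse is t = π√(a_t³/μ) = 2.1689×10^5 s.
Target angular speed ω₂ = √(μ/r₂³) = 6.1018×10^-6 rad/s.
Angle swept by the target during transfer: ω₂·t = 1.3234 rad = 75.83°.
The spacecraft traverses 180° on the transfer ellipse, so the target must lead by 180° − 75.83° = 104.2°.

φ = 104.2°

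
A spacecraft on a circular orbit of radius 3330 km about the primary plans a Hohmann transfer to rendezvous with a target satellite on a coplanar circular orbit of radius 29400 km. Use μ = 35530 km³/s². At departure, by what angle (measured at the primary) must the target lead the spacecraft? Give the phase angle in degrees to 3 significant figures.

Transfer-ellipse semi-major axis a_t = (r₁ + r₂)/2 = (3330 + 29400)/2 = 16365 km.
The half-period of the transfer ellipse is t = π√(a_t³/μ) = 34892 s.
The target's mean motion on its circular orbit is ω₂ = √(μ/r₂³) = 3.7392×10^-5 rad/s.
Angle swept by the target during transfer: ω₂·t = 1.3047 rad = 74.75°.
Arrival is 180° from departure on the ellipse, so φ = 180° − 74.75° = 105°.

φ = 105°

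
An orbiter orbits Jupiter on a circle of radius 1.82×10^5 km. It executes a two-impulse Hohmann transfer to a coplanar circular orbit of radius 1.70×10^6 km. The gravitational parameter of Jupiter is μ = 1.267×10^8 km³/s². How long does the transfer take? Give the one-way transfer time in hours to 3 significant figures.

t = 70.8 hours

Transfer-ellipse semi-major axis a_t = (r₁ + r₂)/2 = (1.820×10^5 + 1.700×10^6)/2 = 9.410×10^5 km.
By Kepler's third law the transfer-orbit period is T = 2π√(a_t³/μ), so t = T/2 = 2.548×10^5 s.
Converting: 2.548×10^5 s ÷ 3600 s/hour = 70.8 hours.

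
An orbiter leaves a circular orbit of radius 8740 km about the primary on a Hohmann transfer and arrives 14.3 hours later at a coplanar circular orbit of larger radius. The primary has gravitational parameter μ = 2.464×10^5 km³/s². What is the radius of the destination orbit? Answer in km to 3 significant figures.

Transfer time t = 14.3 hours = 51480 s, and t = π√(a_t³/μ).
So a_t = (μ t²/π²)^(1/3) = (2.464×10^5 × (51480)² / π²)^(1/3) = 40446 km.
Since a_t = (r₁ + r₂)/2, r₂ = 2a_t − r₁ = 2×40446 − 8740 = 72152 km.

r₂ = 72200 km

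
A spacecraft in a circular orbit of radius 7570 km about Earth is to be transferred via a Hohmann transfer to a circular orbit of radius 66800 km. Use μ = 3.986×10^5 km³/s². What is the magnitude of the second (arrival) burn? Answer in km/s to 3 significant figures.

Δv₂ = 1.34 km/s

Semi-major axis of the transfer orbit: a_t = (7570 + 66800)/2 = 37185 km.
Circular speed at r = 66800 km: v_c = √(μ/r) = 2.443 km/s.
Transfer-orbit speed at the same r (vis-viva, a = a_t): v_t = √[μ(2/r − 1/a_t)] = 1.102 km/s.
Δv₂ = |v_t − v_c| = |1.102 − 2.443| = 1.341 km/s.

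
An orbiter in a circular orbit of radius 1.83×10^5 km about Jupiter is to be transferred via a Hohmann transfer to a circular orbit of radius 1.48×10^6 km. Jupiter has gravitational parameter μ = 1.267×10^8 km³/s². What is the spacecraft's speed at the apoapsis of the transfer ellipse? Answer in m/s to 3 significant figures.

The Hohmann ellipse has a_t = (r₁ + r₂)/2 = 8.315×10^5 km.
The apoapsis of the transfer ellipse is at r = 1.480×10^6 km.
From the vis-viva equation, v = √[μ(2/r − 1/a_t)] = 4.341 km/s.

v = 4340 m/s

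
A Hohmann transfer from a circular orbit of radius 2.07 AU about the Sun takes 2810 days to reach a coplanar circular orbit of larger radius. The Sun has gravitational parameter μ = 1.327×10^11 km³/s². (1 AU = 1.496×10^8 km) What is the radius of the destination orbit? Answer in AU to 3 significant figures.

r₂ = 10.3 AU

In km: r₁ = 2.07 × 1.496×10^8 = 3.09672×10^8 km.
Transfer time t = 2810 days = 2.42784×10^8 s, and t = π√(a_t³/μ).
So a_t = (μ t²/π²)^(1/3) = (1.327×10^11 × (2.42784×10^8)² / π²)^(1/3) = 9.2542×10^8 km.
Since a_t = (r₁ + r₂)/2, r₂ = 2a_t − r₁ = 2×9.2542×10^8 − 3.09672×10^8 = 1.541168×10^9 km.
In AU: r₂ = 1.541168×10^9 / 1.496×10^8 = 10.3 AU.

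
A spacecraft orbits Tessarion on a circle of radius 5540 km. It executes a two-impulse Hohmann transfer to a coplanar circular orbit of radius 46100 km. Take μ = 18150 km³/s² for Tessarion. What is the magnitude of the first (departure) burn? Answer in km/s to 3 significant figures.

The Hohmann ellipse has a_t = (r₁ + r₂)/2 = 25820 km.
On the circular orbit at r = 5540 km, v_c = √(μ/r) = 1.81002 km/s.
Transfer-orbit speed at the same r (vis-viva, a = a_t): v_t = √[μ(2/r − 1/a_t)] = 2.41855 km/s.
Δv₁ = |v_t − v_c| = |2.41855 − 1.81002| = 0.6085 km/s.

Δv₁ = 0.609 km/s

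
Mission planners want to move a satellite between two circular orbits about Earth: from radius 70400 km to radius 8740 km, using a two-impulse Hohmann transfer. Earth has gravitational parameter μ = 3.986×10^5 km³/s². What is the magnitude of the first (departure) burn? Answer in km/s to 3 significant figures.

Δv₁ = 1.26 km/s

The Hohmann ellipse has a_t = (r₁ + r₂)/2 = 39570 km.
On the circular orbit at r = 70400 km, v_c = √(μ/r) = 2.379 km/s.
Vis-viva on the transfer ellipse at r = 70400 km gives v_t = √[μ(2/r − 1/a_t)] = 1.118 km/s.
Δv₁ = |v_t − v_c| = |1.118 − 2.379| = 1.261 km/s.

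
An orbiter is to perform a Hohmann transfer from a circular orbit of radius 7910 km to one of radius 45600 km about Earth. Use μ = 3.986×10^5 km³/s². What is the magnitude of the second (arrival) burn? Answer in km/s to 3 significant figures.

The Hohmann ellipse has a_t = (r₁ + r₂)/2 = 26755 km.
Circular speed at r = 45600 km: v_c = √(μ/r) = 2.957 km/s.
Transfer-orbit speed at the same r (vis-viva, a = a_t): v_t = √[μ(2/r − 1/a_t)] = 1.608 km/s.
Δv₂ = |v_t − v_c| = |1.608 − 2.957| = 1.349 km/s.

Δv₂ = 1.35 km/s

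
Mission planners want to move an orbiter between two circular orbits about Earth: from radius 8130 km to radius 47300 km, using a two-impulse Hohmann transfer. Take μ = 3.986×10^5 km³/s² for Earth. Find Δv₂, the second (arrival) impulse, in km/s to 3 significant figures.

Semi-major axis of the transfer orbit: a_t = (8130 + 47300)/2 = 27715 km.
On the circular orbit at r = 47300 km, v_c = √(μ/r) = 2.903 km/s.
Vis-viva on the transfer ellipse at r = 47300 km gives v_t = √[μ(2/r − 1/a_t)] = 1.572 km/s.
Δv₂ = |v_t − v_c| = |1.572 − 2.903| = 1.331 km/s.

Δv₂ = 1.33 km/s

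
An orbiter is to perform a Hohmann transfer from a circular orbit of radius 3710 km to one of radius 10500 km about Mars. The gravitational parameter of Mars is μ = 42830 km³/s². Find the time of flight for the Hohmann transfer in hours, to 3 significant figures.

t = 2.53 hours

Transfer-ellipse semi-major axis a_t = (r₁ + r₂)/2 = (3710 + 10500)/2 = 7105 km.
By Kepler's third law the transfer-orbit period is T = 2π√(a_t³/μ), so t = T/2 = 9091 s.
Converting: 9091 s ÷ 3600 s/hour = 2.53 hours.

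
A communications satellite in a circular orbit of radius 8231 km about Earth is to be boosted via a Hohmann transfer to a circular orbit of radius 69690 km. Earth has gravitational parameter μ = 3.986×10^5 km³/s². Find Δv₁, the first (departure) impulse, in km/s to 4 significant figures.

Δv₁ = 2.348 km/s

Transfer-ellipse semi-major axis a_t = (r₁ + r₂)/2 = (8231 + 69690)/2 = 38960.5 km.
Circular speed at r = 8231 km: v_c = √(μ/r) = 6.959 km/s.
Vis-viva on the transfer ellipse at r = 8231 km gives v_t = √[μ(2/r − 1/a_t)] = 9.307 km/s.
Δv₁ = |v_t − v_c| = |9.307 − 6.959| = 2.348 km/s.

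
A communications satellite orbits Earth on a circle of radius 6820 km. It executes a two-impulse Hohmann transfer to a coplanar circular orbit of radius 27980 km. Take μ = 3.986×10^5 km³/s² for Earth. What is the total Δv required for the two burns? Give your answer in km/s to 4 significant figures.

Transfer-ellipse semi-major axis a_t = (r₁ + r₂)/2 = (6820 + 27980)/2 = 17400 km.
At r₁ the circular-orbit speed is v₁ = √(μ/r₁) = 7.645 km/s.
Transfer-orbit speed at r₁ (vis-viva equation): v_p = √[μ(2/r₁ − 1/a_t)] = 9.695 km/s.
First burn Δv₁ = |v_p − v₁| = 2.050 km/s.
Circular speed at r₂: v₂ = √(μ/r₂) = 3.774 km/s.
Transfer-orbit speed at r₂: v_a = √[μ(2/r₂ − 1/a_t)] = 2.363 km/s.
Second burn Δv₂ = |v₂ − v_a| = 1.411 km/s.
Total Δv = Δv₁ + Δv₂ = 3.461 km/s.

Δv = 3.461 km/s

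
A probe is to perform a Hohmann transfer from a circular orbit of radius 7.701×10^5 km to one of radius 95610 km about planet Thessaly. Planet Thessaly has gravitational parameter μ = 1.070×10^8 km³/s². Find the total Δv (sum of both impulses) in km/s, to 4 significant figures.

Transfer-ellipse semi-major axis a_t = (r₁ + r₂)/2 = (7.701×10^5 + 95610)/2 = 4.32855×10^5 km.
At r₁ the circular-orbit speed is v₁ = √(μ/r₁) = 11.7874 km/s.
Transfer-orbit speed at r₁ (v² = μ(2/r − 1/a)): v_a = √[μ(2/r₁ − 1/a_t)] = 5.53986 km/s.
First burn Δv₁ = |v_a − v₁| = 6.248 km/s.
Circular speed at r₂: v₂ = √(μ/r₂) = 33.45 km/s.
Transfer-orbit speed at r₂: v_p = √[μ(2/r₂ − 1/a_t)] = 44.62 km/s.
Second burn Δv₂ = |v₂ − v_p| = 11.17 km/s.
Total Δv = Δv₁ + Δv₂ = 17.42 km/s.

Δv = 17.42 km/s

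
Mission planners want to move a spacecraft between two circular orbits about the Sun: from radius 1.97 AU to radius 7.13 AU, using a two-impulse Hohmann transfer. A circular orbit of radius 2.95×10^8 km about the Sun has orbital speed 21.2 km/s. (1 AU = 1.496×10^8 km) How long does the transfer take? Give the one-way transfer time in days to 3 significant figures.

From the circular-orbit relation v² = μ/r at r = 2.95×10^8 km: μ = v²r = (21.2)² × 2.95×10^8 = 1.32585×10^11 km³/s².
In km: r₁ = 1.97 × 1.496×10^8 = 2.94712×10^8 km; r₂ = 7.13 × 1.496×10^8 = 1.066648×10^9 km.
The Hohmann ellipse has a_t = (r₁ + r₂)/2 = 6.8068×10^8 km.
Half the transfer-orbit period gives t = π√(a_t³/μ) = 1.532×10^8 s.
Converting: 1.532×10^8 s ÷ 86400 s/day = 1770 days.

t = 1770 days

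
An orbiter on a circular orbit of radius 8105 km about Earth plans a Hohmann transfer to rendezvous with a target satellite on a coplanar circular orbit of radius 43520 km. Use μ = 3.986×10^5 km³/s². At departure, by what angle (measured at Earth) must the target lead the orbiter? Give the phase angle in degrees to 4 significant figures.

φ = 97.78°

The Hohmann ellipse has a_t = (r₁ + r₂)/2 = 25812.5 km.
Transfer time t = π√(a_t³/μ) = 20640 s.
Target angular speed ω₂ = √(μ/r₂³) = 6.954×10^-5 rad/s.
Angle swept by the target during transfer: ω₂·t = 1.435 rad = 82.22°.
The orbiter traverses 180° on the transfer ellipse, so the target must lead by 180° − 82.22° = 97.78°.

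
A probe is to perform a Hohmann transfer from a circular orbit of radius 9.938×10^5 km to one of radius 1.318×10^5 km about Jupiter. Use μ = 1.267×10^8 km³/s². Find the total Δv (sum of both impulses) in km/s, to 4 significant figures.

Transfer-ellipse semi-major axis a_t = (r₁ + r₂)/2 = (9.938×10^5 + 1.318×10^5)/2 = 5.628×10^5 km.
Circular speed at r₁: v₁ = √(μ/r₁) = √(1.267×10^8/9.938×10^5) = 11.2912 km/s.
On the transfer ellipse at r₁, vis-viva gives v_a = √[μ(2/r₁ − 1/a_t)] = 5.46411 km/s.
First burn Δv₁ = |v_a − v₁| = 5.8271 km/s.
At r₂, v₂ = √(μ/r₂) = 31.005 km/s.
Transfer-orbit speed at r₂: v_p = √[μ(2/r₂ − 1/a_t)] = 41.201 km/s.
Second burn Δv₂ = |v₂ − v_p| = 10.196 km/s.
Δv = Δv₁ + Δv₂ = 5.8271 + 10.196 = 16.02 km/s.

Δv = 16.02 km/s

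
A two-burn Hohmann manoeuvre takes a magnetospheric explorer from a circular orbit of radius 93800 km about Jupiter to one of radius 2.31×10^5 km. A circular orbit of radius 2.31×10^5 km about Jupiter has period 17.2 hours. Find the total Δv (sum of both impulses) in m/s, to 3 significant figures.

Δv = 12700 m/s

From Kepler's third law T² = 4π²r³/μ at r = 2.31×10^5 km, T = 17.2 hours = 17.2 × 3600 s = 61920 s: μ = 4π²r³/T² = 1.26921×10^8 km³/s².
The Hohmann ellipse has a_t = (r₁ + r₂)/2 = 1.624×10^5 km.
At r₁ the circular-orbit speed is v₁ = √(μ/r₁) = 36.78455 km/s.
On the transfer ellipse at r₁, vis-viva gives v_p = √[μ(2/r₁ − 1/a_t)] = 43.87109 km/s.
First burn Δv₁ = |v_p − v₁| = 7.087 km/s.
At r₂, v₂ = √(μ/r₂) = 23.440 km/s.
Transfer-orbit speed at r₂: v_a = √[μ(2/r₂ − 1/a_t)] = 17.814 km/s.
Second burn Δv₂ = |v₂ − v_a| = 5.626 km/s.
Δv = Δv₁ + Δv₂ = 7.087 + 5.626 = 12.71 km/s.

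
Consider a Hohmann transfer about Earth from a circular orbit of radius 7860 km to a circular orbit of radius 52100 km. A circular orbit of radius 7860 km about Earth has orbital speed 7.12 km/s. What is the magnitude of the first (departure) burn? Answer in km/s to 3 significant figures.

Δv₁ = 2.27 km/s

From the circular-orbit relation v² = μ/r at r = 7860 km: μ = v²r = (7.12)² × 7860 = 3.98458×10^5 km³/s².
The Hohmann ellipse has a_t = (r₁ + r₂)/2 = 29980 km.
On the circular orbit at r = 7860 km, v_c = √(μ/r) = 7.120 km/s.
Vis-viva on the transfer ellipse at r = 7860 km gives v_t = √[μ(2/r − 1/a_t)] = 9.386 km/s.
Δv₁ = |v_t − v_c| = |9.386 − 7.120| = 2.266 km/s.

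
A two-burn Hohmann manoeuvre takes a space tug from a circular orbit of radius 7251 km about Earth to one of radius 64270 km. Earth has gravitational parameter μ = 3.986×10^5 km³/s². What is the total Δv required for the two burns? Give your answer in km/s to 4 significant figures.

Transfer-ellipse semi-major axis a_t = (r₁ + r₂)/2 = (7251 + 64270)/2 = 35760.5 km.
At r₁ the circular-orbit speed is v₁ = √(μ/r₁) = 7.4143 km/s.
Transfer-orbit speed at r₁ (v² = μ(2/r − 1/a)): v_p = √[μ(2/r₁ − 1/a_t)] = 9.9397 km/s.
First burn Δv₁ = |v_p − v₁| = 2.525 km/s.
At r₂, v₂ = √(μ/r₂) = 2.490 km/s.
Transfer-orbit speed at r₂: v_a = √[μ(2/r₂ − 1/a_t)] = 1.121 km/s.
Second burn Δv₂ = |v₂ − v_a| = 1.369 km/s.
Δv = Δv₁ + Δv₂ = 2.525 + 1.369 = 3.894 km/s.

Δv = 3.894 km/s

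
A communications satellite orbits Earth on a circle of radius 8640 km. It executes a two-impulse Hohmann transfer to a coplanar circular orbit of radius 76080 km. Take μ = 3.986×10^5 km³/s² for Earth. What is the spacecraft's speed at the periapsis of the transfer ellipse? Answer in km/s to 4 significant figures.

Semi-major axis of the transfer orbit: a_t = (8640 + 76080)/2 = 42360 km.
At periapsis, r = 8640 km.
Vis-viva: v = √[μ(2/r − 1/a_t)] = √[3.986×10^5 × (2/8640 − 1/42360)] = 9.103 km/s.

v = 9.103 km/s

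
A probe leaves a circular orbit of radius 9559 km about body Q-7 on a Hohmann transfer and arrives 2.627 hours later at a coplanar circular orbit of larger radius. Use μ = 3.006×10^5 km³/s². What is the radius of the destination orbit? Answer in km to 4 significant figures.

r₂ = 18370 km

Transfer time t = 2.627 hours = 9457.2 s, and t = π√(a_t³/μ).
So a_t = (μ t²/π²)^(1/3) = (3.006×10^5 × (9457.2)² / π²)^(1/3) = 13966 km.
Since a_t = (r₁ + r₂)/2, r₂ = 2a_t − r₁ = 2×13966 − 9559 = 18373 km.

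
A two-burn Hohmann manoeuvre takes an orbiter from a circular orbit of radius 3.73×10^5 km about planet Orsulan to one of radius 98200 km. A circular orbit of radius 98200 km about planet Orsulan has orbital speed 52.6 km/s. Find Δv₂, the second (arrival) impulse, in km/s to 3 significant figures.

From the circular-orbit relation v² = μ/r at r = 98200 km: μ = v²r = (52.6)² × 98200 = 2.71696×10^8 km³/s².
Transfer-ellipse semi-major axis a_t = (r₁ + r₂)/2 = (3.730×10^5 + 98200)/2 = 2.356×10^5 km.
Circular speed at r = 98200 km: v_c = √(μ/r) = 52.60 km/s.
Transfer-orbit speed at the same r (vis-viva, a = a_t): v_t = √[μ(2/r − 1/a_t)] = 66.18 km/s.
Δv₂ = |v_t − v_c| = |66.18 − 52.60| = 13.58 km/s.

Δv₂ = 13.6 km/s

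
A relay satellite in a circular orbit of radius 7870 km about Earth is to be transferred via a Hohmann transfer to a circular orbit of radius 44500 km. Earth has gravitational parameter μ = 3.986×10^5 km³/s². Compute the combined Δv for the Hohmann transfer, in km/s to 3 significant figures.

The Hohmann ellipse has a_t = (r₁ + r₂)/2 = 26185 km.
At r₁ the circular-orbit speed is v₁ = √(μ/r₁) = 7.117 km/s.
Transfer-orbit speed at r₁ (vis-viva): v_p = √[μ(2/r₁ − 1/a_t)] = 9.278 km/s.
First burn Δv₁ = |v_p − v₁| = 2.161 km/s.
Circular speed at r₂: v₂ = √(μ/r₂) = 2.993 km/s.
Transfer-orbit speed at r₂: v_a = √[μ(2/r₂ − 1/a_t)] = 1.641 km/s.
Second burn Δv₂ = |v₂ − v_a| = 1.352 km/s.
Total Δv = Δv₁ + Δv₂ = 3.513 km/s.

Δv = 3.51 km/s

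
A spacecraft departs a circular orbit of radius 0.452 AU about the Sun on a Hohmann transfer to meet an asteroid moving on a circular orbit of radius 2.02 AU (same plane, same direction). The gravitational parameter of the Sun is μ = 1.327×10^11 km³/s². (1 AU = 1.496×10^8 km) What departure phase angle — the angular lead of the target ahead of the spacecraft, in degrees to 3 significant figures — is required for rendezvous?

In km: r₁ = 0.452 × 1.496×10^8 = 6.76192×10^7 km; r₂ = 2.02 × 1.496×10^8 = 3.02192×10^8 km.
Transfer-ellipse semi-major axis a_t = (r₁ + r₂)/2 = (6.76192×10^7 + 3.02192×10^8)/2 = 1.849056×10^8 km.
Transfer time t = π√(a_t³/μ) = 2.168401×10^7 s.
Target angular speed ω₂ = √(μ/r₂³) = 6.934434×10^-8 rad/s.
Angle swept by the target during transfer: ω₂·t = 1.503663 rad = 86.154°.
Arrival is 180° from departure on the ellipse, so φ = 180° − 86.154° = 93.8°.

φ = 93.8°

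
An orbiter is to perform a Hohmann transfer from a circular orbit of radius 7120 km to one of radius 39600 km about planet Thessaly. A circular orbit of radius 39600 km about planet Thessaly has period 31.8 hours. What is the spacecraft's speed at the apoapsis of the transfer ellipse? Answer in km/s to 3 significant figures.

From Kepler's third law T² = 4π²r³/μ at r = 39600 km, T = 31.8 hours = 31.8 × 3600 s = 1.1448×10^5 s: μ = 4π²r³/T² = 1.87062×10^5 km³/s².
Semi-major axis of the transfer orbit: a_t = (7120 + 39600)/2 = 23360 km.
The apoapsis of the transfer ellipse is at r = 39600 km.
From the vis-viva equation, v = √[μ(2/r − 1/a_t)] = 1.200 km/s.

v = 1.20 km/s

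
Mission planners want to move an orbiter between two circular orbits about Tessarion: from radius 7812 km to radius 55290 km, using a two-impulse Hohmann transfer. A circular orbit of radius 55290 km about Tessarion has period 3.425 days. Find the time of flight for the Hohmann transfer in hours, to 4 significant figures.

From Kepler's third law T² = 4π²r³/μ at r = 55290 km, T = 3.425 days = 3.425 × 86400 s = 2.9592×10^5 s: μ = 4π²r³/T² = 76199.3 km³/s².
The Hohmann ellipse has a_t = (r₁ + r₂)/2 = 31551 km.
Transfer time t = π√(a_t³/μ) = π√((31551)³ / 76199.3) = 63780 s.
Converting: 63780 s ÷ 3600 s/hour = 17.72 hours.

t = 17.72 hours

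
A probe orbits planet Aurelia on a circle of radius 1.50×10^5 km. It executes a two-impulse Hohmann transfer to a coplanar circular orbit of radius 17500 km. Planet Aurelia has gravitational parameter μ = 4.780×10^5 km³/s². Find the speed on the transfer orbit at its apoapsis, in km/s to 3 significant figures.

v = 0.816 km/s

The Hohmann ellipse has a_t = (r₁ + r₂)/2 = 83750 km.
At apoapsis, r = 1.500×10^5 km.
Applying v² = μ(2/r − 1/a_t): v = 0.8160 km/s.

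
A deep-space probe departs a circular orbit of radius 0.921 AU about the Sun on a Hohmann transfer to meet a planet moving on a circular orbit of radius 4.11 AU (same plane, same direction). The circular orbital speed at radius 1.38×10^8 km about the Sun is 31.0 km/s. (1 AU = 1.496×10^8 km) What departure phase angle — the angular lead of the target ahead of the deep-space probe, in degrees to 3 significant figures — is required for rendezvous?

From the circular-orbit relation v² = μ/r at r = 1.38×10^8 km: μ = v²r = (31.0)² × 1.38×10^8 = 1.32618×10^11 km³/s².
In km: r₁ = 0.921 × 1.496×10^8 = 1.377816×10^8 km; r₂ = 4.11 × 1.496×10^8 = 6.14856×10^8 km.
The Hohmann ellipse has a_t = (r₁ + r₂)/2 = 3.763188×10^8 km.
The half-period of the transfer ellipse is t = π√(a_t³/μ) = 6.2977×10^7 s.
The target's mean motion on its circular orbit is ω₂ = √(μ/r₂³) = 2.3886×10^-8 rad/s.
Angle swept by the target during transfer: ω₂·t = 1.5043 rad = 86.19°.
The deep-space probe traverses 180° on the transfer ellipse, so the target must lead by 180° − 86.19° = 93.8°.

φ = 93.8°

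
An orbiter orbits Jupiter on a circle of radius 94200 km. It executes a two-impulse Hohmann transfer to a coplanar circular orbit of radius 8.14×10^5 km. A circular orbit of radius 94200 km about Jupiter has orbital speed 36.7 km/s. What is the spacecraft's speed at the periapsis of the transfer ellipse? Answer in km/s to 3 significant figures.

From the circular-orbit relation v² = μ/r at r = 94200 km: μ = v²r = (36.7)² × 94200 = 1.26877×10^8 km³/s².
Semi-major axis of the transfer orbit: a_t = (94200 + 8.140×10^5)/2 = 4.541×10^5 km.
At periapsis, r = 94200 km.
Applying v² = μ(2/r − 1/a_t): v = 49.14 km/s.

v = 49.1 km/s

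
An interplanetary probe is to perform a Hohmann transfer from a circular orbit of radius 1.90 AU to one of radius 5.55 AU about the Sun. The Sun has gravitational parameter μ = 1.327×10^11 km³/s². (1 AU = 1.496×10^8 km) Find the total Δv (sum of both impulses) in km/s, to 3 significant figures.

In km: r₁ = 1.90 × 1.496×10^8 = 2.8424×10^8 km; r₂ = 5.55 × 1.496×10^8 = 8.3028×10^8 km.
Transfer-ellipse semi-major axis a_t = (r₁ + r₂)/2 = (2.8424×10^8 + 8.3028×10^8)/2 = 5.5726×10^8 km.
At r₁ the circular-orbit speed is v₁ = √(μ/r₁) = 21.607 km/s.
On the transfer ellipse at r₁, v² = μ(2/r − 1/a) gives v_p = √[μ(2/r₁ − 1/a_t)] = 26.374 km/s.
First burn Δv₁ = |v_p − v₁| = 4.767 km/s.
At r₂, v₂ = √(μ/r₂) = 12.642 km/s.
Transfer-orbit speed at r₂: v_a = √[μ(2/r₂ − 1/a_t)] = 9.0289 km/s.
Second burn Δv₂ = |v₂ − v_a| = 3.613 km/s.
Total Δv = Δv₁ + Δv₂ = 8.380 km/s.

Δv = 8.38 km/s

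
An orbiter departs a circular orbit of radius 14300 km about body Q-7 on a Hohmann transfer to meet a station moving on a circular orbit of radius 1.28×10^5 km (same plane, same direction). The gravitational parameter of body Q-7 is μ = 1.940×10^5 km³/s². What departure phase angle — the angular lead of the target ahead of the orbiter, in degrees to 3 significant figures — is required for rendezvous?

Semi-major axis of the transfer orbit: a_t = (14300 + 1.280×10^5)/2 = 71150 km.
Transfer time t = π√(a_t³/μ) = 1.354×10^5 s.
The target's mean motion on its circular orbit is ω₂ = √(μ/r₂³) = 9.618×10^-6 rad/s.
Angle swept by the target during transfer: ω₂·t = 1.302 rad = 74.60°.
The orbiter traverses 180° on the transfer ellipse, so the target must lead by 180° − 74.60° = 105°.

φ = 105°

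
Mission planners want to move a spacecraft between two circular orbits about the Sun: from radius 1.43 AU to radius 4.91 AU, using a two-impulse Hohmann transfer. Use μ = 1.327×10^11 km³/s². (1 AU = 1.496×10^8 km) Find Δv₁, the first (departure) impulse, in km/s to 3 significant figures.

Δv₁ = 6.09 km/s

In km: r₁ = 1.43 × 1.496×10^8 = 2.13928×10^8 km; r₂ = 4.91 × 1.496×10^8 = 7.34536×10^8 km.
The Hohmann ellipse has a_t = (r₁ + r₂)/2 = 4.74232×10^8 km.
On the circular orbit at r = 2.13928×10^8 km, v_c = √(μ/r) = 24.906 km/s.
Vis-viva on the transfer ellipse at r = 2.13928×10^8 km gives v_t = √[μ(2/r − 1/a_t)] = 30.997 km/s.
Δv₁ = |v_t − v_c| = |30.997 − 24.906| = 6.091 km/s.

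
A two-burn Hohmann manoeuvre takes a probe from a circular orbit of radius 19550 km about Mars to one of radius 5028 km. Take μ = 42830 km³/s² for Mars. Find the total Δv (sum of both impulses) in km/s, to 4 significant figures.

Δv = 1.296 km/s

The Hohmann ellipse has a_t = (r₁ + r₂)/2 = 12289 km.
Circular speed at r₁: v₁ = √(μ/r₁) = √(42830/19550) = 1.48013 km/s.
On the transfer ellipse at r₁, vis-viva gives v_a = √[μ(2/r₁ − 1/a_t)] = 0.946760 km/s.
First burn Δv₁ = |v_a − v₁| = 0.5334 km/s.
Circular speed at r₂: v₂ = √(μ/r₂) = 2.9186 km/s.
Transfer-orbit speed at r₂: v_p = √[μ(2/r₂ − 1/a_t)] = 3.6812 km/s.
Second burn Δv₂ = |v₂ − v_p| = 0.7626 km/s.
Δv = Δv₁ + Δv₂ = 0.5334 + 0.7626 = 1.296 km/s.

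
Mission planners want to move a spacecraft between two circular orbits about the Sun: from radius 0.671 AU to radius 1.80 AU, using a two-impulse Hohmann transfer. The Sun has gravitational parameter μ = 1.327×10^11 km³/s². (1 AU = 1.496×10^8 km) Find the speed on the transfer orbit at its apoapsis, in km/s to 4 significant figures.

v = 16.36 km/s

In km: r₁ = 0.671 × 1.496×10^8 = 1.003816×10^8 km; r₂ = 1.80 × 1.496×10^8 = 2.6928×10^8 km.
Transfer-ellipse semi-major axis a_t = (r₁ + r₂)/2 = (1.003816×10^8 + 2.6928×10^8)/2 = 1.848308×10^8 km.
The apoapsis of the transfer ellipse is at r = 2.6928×10^8 km.
Applying v² = μ(2/r − 1/a_t): v = 16.36 km/s.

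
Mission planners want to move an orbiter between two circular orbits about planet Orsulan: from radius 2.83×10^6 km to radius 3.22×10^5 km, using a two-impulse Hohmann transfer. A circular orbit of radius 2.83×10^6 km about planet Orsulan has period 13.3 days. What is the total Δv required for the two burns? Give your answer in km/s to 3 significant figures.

From Kepler's third law T² = 4π²r³/μ at r = 2.83×10^6 km, T = 13.3 days = 13.3 × 86400 s = 1.14912×10^6 s: μ = 4π²r³/T² = 6.77623×10^8 km³/s².
Semi-major axis of the transfer orbit: a_t = (2.830×10^6 + 3.220×10^5)/2 = 1.576×10^6 km.
At r₁ the circular-orbit speed is v₁ = √(μ/r₁) = 15.474 km/s.
Transfer-orbit speed at r₁ (vis-viva equation): v_a = √[μ(2/r₁ − 1/a_t)] = 6.9944 km/s.
First burn Δv₁ = |v_a − v₁| = 8.480 km/s.
At r₂, v₂ = √(μ/r₂) = 45.87 km/s.
Transfer-orbit speed at r₂: v_p = √[μ(2/r₂ − 1/a_t)] = 61.47 km/s.
Second burn Δv₂ = |v₂ − v_p| = 15.60 km/s.
Δv = Δv₁ + Δv₂ = 8.480 + 15.60 = 24.08 km/s.

Δv = 24.1 km/s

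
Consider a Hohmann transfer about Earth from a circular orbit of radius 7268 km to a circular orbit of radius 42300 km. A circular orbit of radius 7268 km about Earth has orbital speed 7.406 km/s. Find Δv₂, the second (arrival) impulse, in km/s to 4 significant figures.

Δv₂ = 1.407 km/s

From the circular-orbit relation v² = μ/r at r = 7268 km: μ = v²r = (7.406)² × 7268 = 3.98641×10^5 km³/s².
Semi-major axis of the transfer orbit: a_t = (7268 + 42300)/2 = 24784 km.
On the circular orbit at r = 42300 km, v_c = √(μ/r) = 3.06988 km/s.
Vis-viva on the transfer ellipse at r = 42300 km gives v_t = √[μ(2/r − 1/a_t)] = 1.66243 km/s.
Δv₂ = |v_t − v_c| = |1.66243 − 3.06988| = 1.407 km/s.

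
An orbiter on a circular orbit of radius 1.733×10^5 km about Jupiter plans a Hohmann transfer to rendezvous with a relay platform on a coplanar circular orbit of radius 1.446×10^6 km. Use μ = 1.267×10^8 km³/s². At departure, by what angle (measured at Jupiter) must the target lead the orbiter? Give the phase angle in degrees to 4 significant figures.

The Hohmann ellipse has a_t = (r₁ + r₂)/2 = 8.0965×10^5 km.
Transfer time t = π√(a_t³/μ) = 2.0333×10^5 s.
Target angular speed ω₂ = √(μ/r₂³) = 6.4735×10^-6 rad/s.
Angle swept by the target during transfer: ω₂·t = 1.3163 rad = 75.42°.
The orbiter traverses 180° on the transfer ellipse, so the target must lead by 180° − 75.42° = 104.6°.

φ = 104.6°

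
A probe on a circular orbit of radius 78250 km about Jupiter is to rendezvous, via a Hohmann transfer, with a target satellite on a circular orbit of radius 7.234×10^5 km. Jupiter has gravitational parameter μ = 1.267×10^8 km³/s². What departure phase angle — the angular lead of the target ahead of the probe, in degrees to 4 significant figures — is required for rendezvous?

The Hohmann ellipse has a_t = (r₁ + r₂)/2 = 4.00825×10^5 km.
Transfer time t = π√(a_t³/μ) = 70826.2 s.
Target angular speed ω₂ = √(μ/r₂³) = 1.82945×10^-5 rad/s.
Angle swept by the target during transfer: ω₂·t = 1.2957 rad = 74.24°.
The probe traverses 180° on the transfer ellipse, so the target must lead by 180° − 74.24° = 105.8°.

φ = 105.8°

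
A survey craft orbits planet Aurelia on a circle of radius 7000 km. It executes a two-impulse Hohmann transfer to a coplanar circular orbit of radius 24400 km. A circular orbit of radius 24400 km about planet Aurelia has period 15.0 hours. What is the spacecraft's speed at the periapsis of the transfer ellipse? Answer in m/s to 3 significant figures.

v = 6610 m/s

From Kepler's third law T² = 4π²r³/μ at r = 24400 km, T = 15.0 hours = 15.0 × 3600 s = 54000 s: μ = 4π²r³/T² = 1.96672×10^5 km³/s².
Transfer-ellipse semi-major axis a_t = (r₁ + r₂)/2 = (7000 + 24400)/2 = 15700 km.
The periapsis of the transfer ellipse is at r = 7000 km.
From the vis-viva equation, v = √[μ(2/r − 1/a_t)] = 6.608 km/s.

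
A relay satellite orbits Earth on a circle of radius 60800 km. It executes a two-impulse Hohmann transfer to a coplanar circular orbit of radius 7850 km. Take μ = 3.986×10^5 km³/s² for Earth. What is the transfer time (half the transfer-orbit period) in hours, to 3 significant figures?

t = 8.79 hours

The Hohmann ellipse has a_t = (r₁ + r₂)/2 = 34325 km.
Transfer time t = π√(a_t³/μ) = π√((34325)³ / 3.986×10^5) = 31640 s.
Converting: 31640 s ÷ 3600 s/hour = 8.79 hours.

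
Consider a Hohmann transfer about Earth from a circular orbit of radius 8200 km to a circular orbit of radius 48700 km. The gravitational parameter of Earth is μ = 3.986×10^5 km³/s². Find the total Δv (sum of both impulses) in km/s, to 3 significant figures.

Δv = 3.47 km/s

The Hohmann ellipse has a_t = (r₁ + r₂)/2 = 28450 km.
Circular speed at r₁: v₁ = √(μ/r₁) = √(3.986×10^5/8200) = 6.972 km/s.
On the transfer ellipse at r₁, vis-viva gives v_p = √[μ(2/r₁ − 1/a_t)] = 9.122 km/s.
First burn Δv₁ = |v_p − v₁| = 2.150 km/s.
At r₂, v₂ = √(μ/r₂) = 2.861 km/s.
Transfer-orbit speed at r₂: v_a = √[μ(2/r₂ − 1/a_t)] = 1.536 km/s.
Second burn Δv₂ = |v₂ − v_a| = 1.325 km/s.
Δv = Δv₁ + Δv₂ = 2.150 + 1.325 = 3.475 km/s.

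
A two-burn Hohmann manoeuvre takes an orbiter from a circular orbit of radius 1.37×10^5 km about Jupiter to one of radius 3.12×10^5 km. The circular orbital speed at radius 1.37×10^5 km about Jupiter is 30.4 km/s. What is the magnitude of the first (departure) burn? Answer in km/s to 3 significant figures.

From the circular-orbit relation v² = μ/r at r = 1.37×10^5 km: μ = v²r = (30.4)² × 1.37×10^5 = 1.26610×10^8 km³/s².
Semi-major axis of the transfer orbit: a_t = (1.370×10^5 + 3.120×10^5)/2 = 2.245×10^5 km.
Circular speed at r = 1.370×10^5 km: v_c = √(μ/r) = 30.400 km/s.
Vis-viva on the transfer ellipse at r = 1.370×10^5 km gives v_t = √[μ(2/r − 1/a_t)] = 35.838 km/s.
Δv₁ = |v_t − v_c| = |35.838 − 30.400| = 5.438 km/s.

Δv₁ = 5.44 km/s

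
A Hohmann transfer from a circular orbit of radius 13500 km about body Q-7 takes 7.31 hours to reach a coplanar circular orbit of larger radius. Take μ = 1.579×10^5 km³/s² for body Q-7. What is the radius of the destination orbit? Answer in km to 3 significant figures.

Transfer time t = 7.31 hours = 26316 s, and t = π√(a_t³/μ).
So a_t = (μ t²/π²)^(1/3) = (1.579×10^5 × (26316)² / π²)^(1/3) = 22293 km.
Since a_t = (r₁ + r₂)/2, r₂ = 2a_t − r₁ = 2×22293 − 13500 = 31086 km.

r₂ = 31100 km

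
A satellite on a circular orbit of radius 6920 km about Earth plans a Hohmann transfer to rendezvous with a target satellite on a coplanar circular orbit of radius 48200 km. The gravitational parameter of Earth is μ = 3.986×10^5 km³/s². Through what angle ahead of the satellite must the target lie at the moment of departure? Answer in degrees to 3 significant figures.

Semi-major axis of the transfer orbit: a_t = (6920 + 48200)/2 = 27560 km.
The half-period of the transfer ellipse is t = π√(a_t³/μ) = 22766.7 s.
The target's mean motion on its circular orbit is ω₂ = √(μ/r₂³) = 5.96620×10^-5 rad/s.
Angle swept by the target during transfer: ω₂·t = 1.35831 rad = 77.83°.
Arrival is 180° from departure on the ellipse, so φ = 180° − 77.83° = 102°.

φ = 102°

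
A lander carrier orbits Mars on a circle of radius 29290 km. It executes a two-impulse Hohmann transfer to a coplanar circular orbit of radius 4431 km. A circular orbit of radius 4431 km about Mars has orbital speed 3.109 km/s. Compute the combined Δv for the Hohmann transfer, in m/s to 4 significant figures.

From the circular-orbit relation v² = μ/r at r = 4431 km: μ = v²r = (3.109)² × 4431 = 42829.5 km³/s².
Transfer-ellipse semi-major axis a_t = (r₁ + r₂)/2 = (29290 + 4431)/2 = 16860.5 km.
At r₁ the circular-orbit speed is v₁ = √(μ/r₁) = 1.2092 km/s.
On the transfer ellipse at r₁, vis-viva equation gives v_a = √[μ(2/r₁ − 1/a_t)] = 0.61991 km/s.
First burn Δv₁ = |v_a − v₁| = 0.5893 km/s.
Circular speed at r₂: v₂ = √(μ/r₂) = 3.1090 km/s.
Transfer-orbit speed at r₂: v_p = √[μ(2/r₂ − 1/a_t)] = 4.0977 km/s.
Second burn Δv₂ = |v₂ − v_p| = 0.9887 km/s.
Total Δv = Δv₁ + Δv₂ = 1.578 km/s.

Δv = 1578 m/s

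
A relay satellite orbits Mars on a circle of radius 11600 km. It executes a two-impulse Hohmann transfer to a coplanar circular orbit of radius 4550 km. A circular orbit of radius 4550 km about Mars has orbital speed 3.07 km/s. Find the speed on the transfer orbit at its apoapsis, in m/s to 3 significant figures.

v = 1440 m/s

From the circular-orbit relation v² = μ/r at r = 4550 km: μ = v²r = (3.07)² × 4550 = 42883.3 km³/s².
The Hohmann ellipse has a_t = (r₁ + r₂)/2 = 8075 km.
At apoapsis, r = 11600 km.
Vis-viva: v = √[μ(2/r − 1/a_t)] = √[42883.3 × (2/11600 − 1/8075)] = 1.443 km/s.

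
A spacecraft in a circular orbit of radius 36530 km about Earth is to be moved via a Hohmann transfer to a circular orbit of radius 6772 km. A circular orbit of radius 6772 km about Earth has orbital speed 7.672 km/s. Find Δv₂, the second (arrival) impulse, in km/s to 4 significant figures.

From the circular-orbit relation v² = μ/r at r = 6772 km: μ = v²r = (7.672)² × 6772 = 3.98597×10^5 km³/s².
Semi-major axis of the transfer orbit: a_t = (36530 + 6772)/2 = 21651 km.
On the circular orbit at r = 6772 km, v_c = √(μ/r) = 7.672 km/s.
Transfer-orbit speed at the same r (vis-viva, a = a_t): v_t = √[μ(2/r − 1/a_t)] = 9.965 km/s.
Δv₂ = |v_t − v_c| = |9.965 − 7.672| = 2.293 km/s.

Δv₂ = 2.293 km/s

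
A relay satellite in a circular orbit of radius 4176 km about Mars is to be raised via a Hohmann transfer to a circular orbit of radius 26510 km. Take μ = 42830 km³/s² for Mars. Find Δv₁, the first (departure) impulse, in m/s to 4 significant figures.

The Hohmann ellipse has a_t = (r₁ + r₂)/2 = 15343 km.
On the circular orbit at r = 4176 km, v_c = √(μ/r) = 3.203 km/s.
Vis-viva on the transfer ellipse at r = 4176 km gives v_t = √[μ(2/r − 1/a_t)] = 4.210 km/s.
Δv₁ = |v_t − v_c| = |4.210 − 3.203| = 1.007 km/s.

Δv₁ = 1007 m/s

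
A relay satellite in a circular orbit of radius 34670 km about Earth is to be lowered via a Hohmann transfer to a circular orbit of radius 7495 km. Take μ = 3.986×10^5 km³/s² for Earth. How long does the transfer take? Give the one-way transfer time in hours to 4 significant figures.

Semi-major axis of the transfer orbit: a_t = (34670 + 7495)/2 = 21082.5 km.
Transfer time t = π√(a_t³/μ) = π√((21082.5)³ / 3.986×10^5) = 15230 s.
Converting: 15230 s ÷ 3600 s/hour = 4.231 hours.

t = 4.231 hours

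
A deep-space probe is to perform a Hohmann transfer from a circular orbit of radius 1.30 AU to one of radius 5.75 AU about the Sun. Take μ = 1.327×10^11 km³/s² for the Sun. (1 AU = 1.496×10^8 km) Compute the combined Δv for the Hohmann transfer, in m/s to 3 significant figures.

In km: r₁ = 1.30 × 1.496×10^8 = 1.9448×10^8 km; r₂ = 5.75 × 1.496×10^8 = 8.602×10^8 km.
Semi-major axis of the transfer orbit: a_t = (1.9448×10^8 + 8.602×10^8)/2 = 5.2734×10^8 km.
Circular speed at r₁: v₁ = √(μ/r₁) = √(1.327×10^11/1.9448×10^8) = 26.121 km/s.
Transfer-orbit speed at r₁ (vis-viva): v_p = √[μ(2/r₁ − 1/a_t)] = 33.362 km/s.
First burn Δv₁ = |v_p − v₁| = 7.241 km/s.
At r₂, v₂ = √(μ/r₂) = 12.4204 km/s.
Transfer-orbit speed at r₂: v_a = √[μ(2/r₂ − 1/a_t)] = 7.54272 km/s.
Second burn Δv₂ = |v₂ − v_a| = 4.878 km/s.
Total Δv = Δv₁ + Δv₂ = 12.12 km/s.

Δv = 12100 m/s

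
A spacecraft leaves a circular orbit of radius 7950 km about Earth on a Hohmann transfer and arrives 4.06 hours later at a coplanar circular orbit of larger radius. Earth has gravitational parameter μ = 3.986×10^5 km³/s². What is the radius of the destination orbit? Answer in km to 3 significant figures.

r₂ = 33100 km

Transfer time t = 4.06 hours = 14616 s, and t = π√(a_t³/μ).
So a_t = (μ t²/π²)^(1/3) = (3.986×10^5 × (14616)² / π²)^(1/3) = 20510 km.
Since a_t = (r₁ + r₂)/2, r₂ = 2a_t − r₁ = 2×20510 − 7950 = 33070 km.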